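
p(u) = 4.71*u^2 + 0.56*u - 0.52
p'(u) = 9.42*u + 0.56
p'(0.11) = 1.60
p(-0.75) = 1.71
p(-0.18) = -0.47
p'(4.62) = 44.08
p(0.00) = -0.52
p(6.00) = 172.40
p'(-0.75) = -6.50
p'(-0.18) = -1.14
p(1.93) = 18.11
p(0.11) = -0.40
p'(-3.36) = -31.09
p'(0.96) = 9.60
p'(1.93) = 18.74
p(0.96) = 4.36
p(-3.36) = 50.77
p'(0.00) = 0.56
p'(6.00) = 57.08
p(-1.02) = 3.81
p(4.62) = 102.60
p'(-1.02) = -9.05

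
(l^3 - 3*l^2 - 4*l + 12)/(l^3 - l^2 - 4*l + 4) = (l - 3)/(l - 1)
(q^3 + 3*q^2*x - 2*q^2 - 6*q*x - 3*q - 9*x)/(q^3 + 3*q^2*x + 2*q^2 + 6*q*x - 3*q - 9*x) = (q^2 - 2*q - 3)/(q^2 + 2*q - 3)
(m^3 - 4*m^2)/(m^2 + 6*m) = m*(m - 4)/(m + 6)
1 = 1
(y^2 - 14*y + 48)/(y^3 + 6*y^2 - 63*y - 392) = (y - 6)/(y^2 + 14*y + 49)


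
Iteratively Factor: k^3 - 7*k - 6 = (k + 1)*(k^2 - k - 6) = (k + 1)*(k + 2)*(k - 3)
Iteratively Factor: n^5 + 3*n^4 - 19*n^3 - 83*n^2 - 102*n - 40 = (n + 1)*(n^4 + 2*n^3 - 21*n^2 - 62*n - 40) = (n - 5)*(n + 1)*(n^3 + 7*n^2 + 14*n + 8) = (n - 5)*(n + 1)*(n + 4)*(n^2 + 3*n + 2) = (n - 5)*(n + 1)*(n + 2)*(n + 4)*(n + 1)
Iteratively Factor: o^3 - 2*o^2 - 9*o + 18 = (o - 3)*(o^2 + o - 6) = (o - 3)*(o - 2)*(o + 3)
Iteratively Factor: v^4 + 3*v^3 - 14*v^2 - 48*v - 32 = (v + 1)*(v^3 + 2*v^2 - 16*v - 32) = (v + 1)*(v + 4)*(v^2 - 2*v - 8) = (v - 4)*(v + 1)*(v + 4)*(v + 2)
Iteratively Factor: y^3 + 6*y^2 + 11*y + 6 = (y + 2)*(y^2 + 4*y + 3) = (y + 2)*(y + 3)*(y + 1)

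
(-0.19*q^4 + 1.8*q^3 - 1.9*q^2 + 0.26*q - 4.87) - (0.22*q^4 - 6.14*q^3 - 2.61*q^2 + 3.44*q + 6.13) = -0.41*q^4 + 7.94*q^3 + 0.71*q^2 - 3.18*q - 11.0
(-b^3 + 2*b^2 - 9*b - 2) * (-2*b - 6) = 2*b^4 + 2*b^3 + 6*b^2 + 58*b + 12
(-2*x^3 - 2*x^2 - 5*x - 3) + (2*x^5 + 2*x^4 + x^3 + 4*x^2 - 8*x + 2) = 2*x^5 + 2*x^4 - x^3 + 2*x^2 - 13*x - 1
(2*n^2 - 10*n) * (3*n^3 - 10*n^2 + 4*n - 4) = 6*n^5 - 50*n^4 + 108*n^3 - 48*n^2 + 40*n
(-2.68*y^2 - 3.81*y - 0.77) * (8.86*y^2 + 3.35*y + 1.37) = -23.7448*y^4 - 42.7346*y^3 - 23.2573*y^2 - 7.7992*y - 1.0549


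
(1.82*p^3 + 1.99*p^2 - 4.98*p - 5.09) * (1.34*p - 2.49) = 2.4388*p^4 - 1.8652*p^3 - 11.6283*p^2 + 5.5796*p + 12.6741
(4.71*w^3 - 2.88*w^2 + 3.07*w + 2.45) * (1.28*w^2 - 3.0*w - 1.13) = 6.0288*w^5 - 17.8164*w^4 + 7.2473*w^3 - 2.8196*w^2 - 10.8191*w - 2.7685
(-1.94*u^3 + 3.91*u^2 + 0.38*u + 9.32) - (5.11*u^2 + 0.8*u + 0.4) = -1.94*u^3 - 1.2*u^2 - 0.42*u + 8.92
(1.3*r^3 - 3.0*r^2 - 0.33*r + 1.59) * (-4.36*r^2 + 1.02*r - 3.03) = -5.668*r^5 + 14.406*r^4 - 5.5602*r^3 + 1.821*r^2 + 2.6217*r - 4.8177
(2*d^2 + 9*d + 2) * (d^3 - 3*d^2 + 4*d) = 2*d^5 + 3*d^4 - 17*d^3 + 30*d^2 + 8*d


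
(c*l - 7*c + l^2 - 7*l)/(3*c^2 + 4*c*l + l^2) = (l - 7)/(3*c + l)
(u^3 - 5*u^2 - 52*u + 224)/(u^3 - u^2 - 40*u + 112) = (u - 8)/(u - 4)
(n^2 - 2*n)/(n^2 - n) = (n - 2)/(n - 1)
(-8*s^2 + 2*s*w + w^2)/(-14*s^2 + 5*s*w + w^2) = (4*s + w)/(7*s + w)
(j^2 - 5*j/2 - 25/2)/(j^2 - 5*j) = (j + 5/2)/j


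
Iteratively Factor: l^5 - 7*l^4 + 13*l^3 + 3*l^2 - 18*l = (l + 1)*(l^4 - 8*l^3 + 21*l^2 - 18*l) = (l - 2)*(l + 1)*(l^3 - 6*l^2 + 9*l) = (l - 3)*(l - 2)*(l + 1)*(l^2 - 3*l) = (l - 3)^2*(l - 2)*(l + 1)*(l)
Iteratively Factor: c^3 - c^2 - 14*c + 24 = (c + 4)*(c^2 - 5*c + 6) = (c - 3)*(c + 4)*(c - 2)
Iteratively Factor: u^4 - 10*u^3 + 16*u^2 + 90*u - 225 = (u - 5)*(u^3 - 5*u^2 - 9*u + 45) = (u - 5)*(u + 3)*(u^2 - 8*u + 15) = (u - 5)^2*(u + 3)*(u - 3)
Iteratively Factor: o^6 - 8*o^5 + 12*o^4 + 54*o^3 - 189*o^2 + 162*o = (o - 2)*(o^5 - 6*o^4 + 54*o^2 - 81*o) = o*(o - 2)*(o^4 - 6*o^3 + 54*o - 81) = o*(o - 3)*(o - 2)*(o^3 - 3*o^2 - 9*o + 27) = o*(o - 3)^2*(o - 2)*(o^2 - 9) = o*(o - 3)^3*(o - 2)*(o + 3)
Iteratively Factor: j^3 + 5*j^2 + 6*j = (j)*(j^2 + 5*j + 6) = j*(j + 2)*(j + 3)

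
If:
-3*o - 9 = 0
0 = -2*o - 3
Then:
No Solution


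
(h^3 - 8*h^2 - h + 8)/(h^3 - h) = (h - 8)/h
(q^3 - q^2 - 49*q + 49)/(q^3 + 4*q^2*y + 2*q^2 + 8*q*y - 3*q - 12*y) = (q^2 - 49)/(q^2 + 4*q*y + 3*q + 12*y)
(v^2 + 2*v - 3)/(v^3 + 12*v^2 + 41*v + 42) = (v - 1)/(v^2 + 9*v + 14)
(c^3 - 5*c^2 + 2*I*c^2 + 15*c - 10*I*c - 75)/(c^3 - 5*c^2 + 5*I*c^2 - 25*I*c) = (c - 3*I)/c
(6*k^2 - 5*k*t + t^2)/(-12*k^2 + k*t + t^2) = (-2*k + t)/(4*k + t)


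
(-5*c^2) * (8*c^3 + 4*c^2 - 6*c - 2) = -40*c^5 - 20*c^4 + 30*c^3 + 10*c^2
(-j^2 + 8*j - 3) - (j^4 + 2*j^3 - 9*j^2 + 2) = -j^4 - 2*j^3 + 8*j^2 + 8*j - 5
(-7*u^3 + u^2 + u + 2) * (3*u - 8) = -21*u^4 + 59*u^3 - 5*u^2 - 2*u - 16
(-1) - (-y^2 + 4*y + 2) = y^2 - 4*y - 3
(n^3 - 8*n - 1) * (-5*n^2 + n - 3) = -5*n^5 + n^4 + 37*n^3 - 3*n^2 + 23*n + 3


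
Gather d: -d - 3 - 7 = -d - 10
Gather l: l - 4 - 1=l - 5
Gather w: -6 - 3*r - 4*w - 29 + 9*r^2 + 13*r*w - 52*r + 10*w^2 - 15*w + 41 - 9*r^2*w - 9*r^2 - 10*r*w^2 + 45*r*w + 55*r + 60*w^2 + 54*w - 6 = w^2*(70 - 10*r) + w*(-9*r^2 + 58*r + 35)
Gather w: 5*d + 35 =5*d + 35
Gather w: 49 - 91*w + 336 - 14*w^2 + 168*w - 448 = -14*w^2 + 77*w - 63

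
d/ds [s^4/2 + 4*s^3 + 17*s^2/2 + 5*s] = 2*s^3 + 12*s^2 + 17*s + 5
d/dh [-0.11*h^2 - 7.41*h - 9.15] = -0.22*h - 7.41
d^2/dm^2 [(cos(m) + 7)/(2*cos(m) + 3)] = 11*(3*cos(m) - cos(2*m) + 3)/(2*cos(m) + 3)^3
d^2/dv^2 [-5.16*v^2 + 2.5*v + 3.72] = -10.3200000000000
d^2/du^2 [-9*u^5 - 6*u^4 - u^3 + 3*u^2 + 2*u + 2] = -180*u^3 - 72*u^2 - 6*u + 6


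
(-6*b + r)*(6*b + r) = -36*b^2 + r^2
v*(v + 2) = v^2 + 2*v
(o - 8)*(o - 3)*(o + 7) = o^3 - 4*o^2 - 53*o + 168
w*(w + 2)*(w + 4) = w^3 + 6*w^2 + 8*w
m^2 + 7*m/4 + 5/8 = (m + 1/2)*(m + 5/4)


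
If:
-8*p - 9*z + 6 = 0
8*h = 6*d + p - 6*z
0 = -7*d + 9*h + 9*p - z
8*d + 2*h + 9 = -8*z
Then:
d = -4759/3846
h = -1541/1282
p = 183/641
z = 794/1923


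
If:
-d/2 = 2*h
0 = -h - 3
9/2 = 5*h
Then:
No Solution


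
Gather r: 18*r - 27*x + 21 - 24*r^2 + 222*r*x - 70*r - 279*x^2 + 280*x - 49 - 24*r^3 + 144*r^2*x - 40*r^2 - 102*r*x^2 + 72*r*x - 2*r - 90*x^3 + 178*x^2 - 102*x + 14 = -24*r^3 + r^2*(144*x - 64) + r*(-102*x^2 + 294*x - 54) - 90*x^3 - 101*x^2 + 151*x - 14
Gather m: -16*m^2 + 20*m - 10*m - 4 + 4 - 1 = -16*m^2 + 10*m - 1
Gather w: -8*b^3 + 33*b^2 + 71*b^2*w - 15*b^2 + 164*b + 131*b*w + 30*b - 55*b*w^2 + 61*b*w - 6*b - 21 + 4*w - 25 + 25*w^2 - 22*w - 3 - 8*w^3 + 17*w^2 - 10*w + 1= -8*b^3 + 18*b^2 + 188*b - 8*w^3 + w^2*(42 - 55*b) + w*(71*b^2 + 192*b - 28) - 48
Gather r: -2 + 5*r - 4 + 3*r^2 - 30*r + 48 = 3*r^2 - 25*r + 42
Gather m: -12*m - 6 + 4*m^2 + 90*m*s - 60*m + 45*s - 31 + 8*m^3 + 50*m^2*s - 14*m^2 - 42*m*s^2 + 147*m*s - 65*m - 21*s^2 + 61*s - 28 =8*m^3 + m^2*(50*s - 10) + m*(-42*s^2 + 237*s - 137) - 21*s^2 + 106*s - 65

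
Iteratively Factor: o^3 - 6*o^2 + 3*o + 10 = (o - 2)*(o^2 - 4*o - 5) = (o - 2)*(o + 1)*(o - 5)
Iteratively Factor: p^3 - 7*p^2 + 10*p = (p - 5)*(p^2 - 2*p) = (p - 5)*(p - 2)*(p)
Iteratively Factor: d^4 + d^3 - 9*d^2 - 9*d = (d - 3)*(d^3 + 4*d^2 + 3*d) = d*(d - 3)*(d^2 + 4*d + 3) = d*(d - 3)*(d + 3)*(d + 1)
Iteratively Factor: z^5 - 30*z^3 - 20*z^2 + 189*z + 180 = (z - 5)*(z^4 + 5*z^3 - 5*z^2 - 45*z - 36) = (z - 5)*(z + 4)*(z^3 + z^2 - 9*z - 9) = (z - 5)*(z + 3)*(z + 4)*(z^2 - 2*z - 3) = (z - 5)*(z + 1)*(z + 3)*(z + 4)*(z - 3)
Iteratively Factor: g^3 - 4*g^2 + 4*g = (g - 2)*(g^2 - 2*g) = g*(g - 2)*(g - 2)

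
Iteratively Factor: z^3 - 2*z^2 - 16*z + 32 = (z - 2)*(z^2 - 16) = (z - 2)*(z + 4)*(z - 4)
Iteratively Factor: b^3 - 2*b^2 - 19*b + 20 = (b - 1)*(b^2 - b - 20) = (b - 1)*(b + 4)*(b - 5)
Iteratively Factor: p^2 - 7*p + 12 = (p - 4)*(p - 3)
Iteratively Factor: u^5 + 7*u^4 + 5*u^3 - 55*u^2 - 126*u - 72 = (u + 2)*(u^4 + 5*u^3 - 5*u^2 - 45*u - 36) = (u - 3)*(u + 2)*(u^3 + 8*u^2 + 19*u + 12) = (u - 3)*(u + 1)*(u + 2)*(u^2 + 7*u + 12) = (u - 3)*(u + 1)*(u + 2)*(u + 3)*(u + 4)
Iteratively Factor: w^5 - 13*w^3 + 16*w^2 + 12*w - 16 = (w - 2)*(w^4 + 2*w^3 - 9*w^2 - 2*w + 8) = (w - 2)*(w + 1)*(w^3 + w^2 - 10*w + 8) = (w - 2)*(w - 1)*(w + 1)*(w^2 + 2*w - 8) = (w - 2)^2*(w - 1)*(w + 1)*(w + 4)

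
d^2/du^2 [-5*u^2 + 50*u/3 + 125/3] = -10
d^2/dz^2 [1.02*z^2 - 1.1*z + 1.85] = 2.04000000000000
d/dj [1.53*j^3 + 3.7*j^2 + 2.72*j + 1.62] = 4.59*j^2 + 7.4*j + 2.72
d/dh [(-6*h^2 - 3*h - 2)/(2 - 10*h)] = (30*h^2 - 12*h - 13)/(2*(25*h^2 - 10*h + 1))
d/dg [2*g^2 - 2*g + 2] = 4*g - 2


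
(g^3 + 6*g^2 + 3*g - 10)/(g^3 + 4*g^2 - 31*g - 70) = (g^2 + 4*g - 5)/(g^2 + 2*g - 35)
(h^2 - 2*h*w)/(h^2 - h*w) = (h - 2*w)/(h - w)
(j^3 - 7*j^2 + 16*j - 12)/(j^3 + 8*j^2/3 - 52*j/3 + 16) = 3*(j^2 - 5*j + 6)/(3*j^2 + 14*j - 24)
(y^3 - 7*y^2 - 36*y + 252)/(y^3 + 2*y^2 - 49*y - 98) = (y^2 - 36)/(y^2 + 9*y + 14)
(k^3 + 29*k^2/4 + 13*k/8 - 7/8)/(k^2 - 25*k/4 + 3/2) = (2*k^2 + 15*k + 7)/(2*(k - 6))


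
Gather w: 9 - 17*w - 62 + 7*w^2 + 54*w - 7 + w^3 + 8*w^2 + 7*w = w^3 + 15*w^2 + 44*w - 60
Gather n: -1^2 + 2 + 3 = 4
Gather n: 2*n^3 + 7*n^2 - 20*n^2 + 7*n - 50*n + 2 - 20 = 2*n^3 - 13*n^2 - 43*n - 18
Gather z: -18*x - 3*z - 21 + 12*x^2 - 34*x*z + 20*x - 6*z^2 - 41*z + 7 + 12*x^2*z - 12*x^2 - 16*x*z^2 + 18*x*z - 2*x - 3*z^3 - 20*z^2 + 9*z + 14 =-3*z^3 + z^2*(-16*x - 26) + z*(12*x^2 - 16*x - 35)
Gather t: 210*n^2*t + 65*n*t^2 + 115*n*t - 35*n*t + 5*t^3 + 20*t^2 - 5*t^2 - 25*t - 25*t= 5*t^3 + t^2*(65*n + 15) + t*(210*n^2 + 80*n - 50)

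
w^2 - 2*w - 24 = (w - 6)*(w + 4)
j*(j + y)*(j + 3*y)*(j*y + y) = j^4*y + 4*j^3*y^2 + j^3*y + 3*j^2*y^3 + 4*j^2*y^2 + 3*j*y^3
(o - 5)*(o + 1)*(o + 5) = o^3 + o^2 - 25*o - 25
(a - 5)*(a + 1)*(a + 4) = a^3 - 21*a - 20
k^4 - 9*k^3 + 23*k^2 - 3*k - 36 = (k - 4)*(k - 3)^2*(k + 1)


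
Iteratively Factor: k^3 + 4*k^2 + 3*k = (k + 1)*(k^2 + 3*k) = (k + 1)*(k + 3)*(k)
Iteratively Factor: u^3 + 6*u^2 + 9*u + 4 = (u + 1)*(u^2 + 5*u + 4) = (u + 1)^2*(u + 4)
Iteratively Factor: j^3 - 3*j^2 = (j)*(j^2 - 3*j) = j^2*(j - 3)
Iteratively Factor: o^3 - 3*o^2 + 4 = (o - 2)*(o^2 - o - 2) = (o - 2)^2*(o + 1)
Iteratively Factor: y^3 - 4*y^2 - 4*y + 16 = (y + 2)*(y^2 - 6*y + 8) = (y - 4)*(y + 2)*(y - 2)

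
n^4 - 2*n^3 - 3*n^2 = n^2*(n - 3)*(n + 1)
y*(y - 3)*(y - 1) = y^3 - 4*y^2 + 3*y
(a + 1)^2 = a^2 + 2*a + 1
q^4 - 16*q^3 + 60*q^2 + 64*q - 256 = (q - 8)^2*(q - 2)*(q + 2)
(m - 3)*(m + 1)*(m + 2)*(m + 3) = m^4 + 3*m^3 - 7*m^2 - 27*m - 18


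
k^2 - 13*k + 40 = (k - 8)*(k - 5)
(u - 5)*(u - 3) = u^2 - 8*u + 15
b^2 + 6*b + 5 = (b + 1)*(b + 5)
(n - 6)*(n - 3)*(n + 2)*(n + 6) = n^4 - n^3 - 42*n^2 + 36*n + 216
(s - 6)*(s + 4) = s^2 - 2*s - 24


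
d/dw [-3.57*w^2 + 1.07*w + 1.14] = 1.07 - 7.14*w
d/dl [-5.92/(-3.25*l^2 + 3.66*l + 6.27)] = (21.6672 - 38.48*l)/(-3.25*l^2 + 3.66*l + 6.27)^2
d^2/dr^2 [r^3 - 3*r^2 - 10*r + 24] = 6*r - 6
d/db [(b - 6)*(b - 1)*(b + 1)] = 3*b^2 - 12*b - 1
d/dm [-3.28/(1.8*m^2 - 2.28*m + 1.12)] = (11.808*m - 7.4784)/(1.8*m^2 - 2.28*m + 1.12)^2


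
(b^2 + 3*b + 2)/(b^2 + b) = (b + 2)/b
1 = 1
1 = 1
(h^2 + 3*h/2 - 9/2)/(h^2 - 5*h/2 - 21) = (-2*h^2 - 3*h + 9)/(-2*h^2 + 5*h + 42)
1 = 1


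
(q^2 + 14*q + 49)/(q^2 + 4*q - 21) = (q + 7)/(q - 3)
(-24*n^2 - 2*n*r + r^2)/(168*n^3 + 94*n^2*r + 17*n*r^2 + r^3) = (-6*n + r)/(42*n^2 + 13*n*r + r^2)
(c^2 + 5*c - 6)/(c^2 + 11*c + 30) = (c - 1)/(c + 5)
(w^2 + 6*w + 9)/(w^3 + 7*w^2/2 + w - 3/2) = 2*(w + 3)/(2*w^2 + w - 1)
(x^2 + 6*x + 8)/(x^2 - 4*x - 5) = (x^2 + 6*x + 8)/(x^2 - 4*x - 5)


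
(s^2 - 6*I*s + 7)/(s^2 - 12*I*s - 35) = (s + I)/(s - 5*I)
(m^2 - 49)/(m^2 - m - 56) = (m - 7)/(m - 8)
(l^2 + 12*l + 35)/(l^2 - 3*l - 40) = (l + 7)/(l - 8)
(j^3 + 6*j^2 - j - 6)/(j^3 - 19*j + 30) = (j^3 + 6*j^2 - j - 6)/(j^3 - 19*j + 30)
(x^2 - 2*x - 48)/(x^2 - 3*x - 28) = (-x^2 + 2*x + 48)/(-x^2 + 3*x + 28)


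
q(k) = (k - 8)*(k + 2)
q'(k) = 2*k - 6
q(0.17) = -16.99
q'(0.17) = -5.66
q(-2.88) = 9.57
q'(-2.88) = -11.76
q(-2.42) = 4.38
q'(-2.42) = -10.84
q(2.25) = -24.44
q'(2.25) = -1.50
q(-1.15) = -7.78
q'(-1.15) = -8.30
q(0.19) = -17.10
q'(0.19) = -5.62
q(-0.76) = -10.86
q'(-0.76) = -7.52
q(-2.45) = 4.70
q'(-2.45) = -10.90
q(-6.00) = 56.00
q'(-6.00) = -18.00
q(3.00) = -25.00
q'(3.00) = 0.00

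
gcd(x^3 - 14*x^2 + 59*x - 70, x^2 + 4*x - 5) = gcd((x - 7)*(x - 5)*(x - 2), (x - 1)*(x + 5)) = 1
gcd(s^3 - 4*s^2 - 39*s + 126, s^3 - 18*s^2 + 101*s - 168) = s^2 - 10*s + 21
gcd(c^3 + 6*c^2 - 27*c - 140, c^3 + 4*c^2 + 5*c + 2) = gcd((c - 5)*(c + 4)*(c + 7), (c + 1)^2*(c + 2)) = 1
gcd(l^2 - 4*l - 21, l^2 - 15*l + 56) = l - 7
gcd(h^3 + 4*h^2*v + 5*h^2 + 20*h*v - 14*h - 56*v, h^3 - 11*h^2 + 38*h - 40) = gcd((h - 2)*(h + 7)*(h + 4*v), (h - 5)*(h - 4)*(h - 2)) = h - 2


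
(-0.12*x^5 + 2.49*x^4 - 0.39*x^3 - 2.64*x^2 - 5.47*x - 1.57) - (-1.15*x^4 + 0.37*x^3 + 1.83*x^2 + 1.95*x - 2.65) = -0.12*x^5 + 3.64*x^4 - 0.76*x^3 - 4.47*x^2 - 7.42*x + 1.08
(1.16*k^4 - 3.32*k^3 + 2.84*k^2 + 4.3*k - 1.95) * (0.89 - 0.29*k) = -0.3364*k^5 + 1.9952*k^4 - 3.7784*k^3 + 1.2806*k^2 + 4.3925*k - 1.7355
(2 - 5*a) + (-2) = -5*a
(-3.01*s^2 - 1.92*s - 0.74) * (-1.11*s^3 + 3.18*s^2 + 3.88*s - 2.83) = 3.3411*s^5 - 7.4406*s^4 - 16.963*s^3 - 1.2845*s^2 + 2.5624*s + 2.0942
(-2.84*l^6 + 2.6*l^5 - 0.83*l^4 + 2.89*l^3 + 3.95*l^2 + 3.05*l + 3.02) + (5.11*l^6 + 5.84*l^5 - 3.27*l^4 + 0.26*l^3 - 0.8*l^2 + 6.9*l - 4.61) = 2.27*l^6 + 8.44*l^5 - 4.1*l^4 + 3.15*l^3 + 3.15*l^2 + 9.95*l - 1.59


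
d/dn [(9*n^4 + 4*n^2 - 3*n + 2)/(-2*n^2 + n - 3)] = (-36*n^5 + 27*n^4 - 108*n^3 - 2*n^2 - 16*n + 7)/(4*n^4 - 4*n^3 + 13*n^2 - 6*n + 9)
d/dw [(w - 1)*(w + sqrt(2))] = 2*w - 1 + sqrt(2)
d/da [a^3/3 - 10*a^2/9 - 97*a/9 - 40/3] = a^2 - 20*a/9 - 97/9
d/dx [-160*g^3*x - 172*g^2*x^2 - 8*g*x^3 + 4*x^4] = -160*g^3 - 344*g^2*x - 24*g*x^2 + 16*x^3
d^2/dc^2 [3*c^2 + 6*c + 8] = 6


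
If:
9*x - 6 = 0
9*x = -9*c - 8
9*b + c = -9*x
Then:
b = -40/81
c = -14/9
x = 2/3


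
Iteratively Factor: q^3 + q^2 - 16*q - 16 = (q + 4)*(q^2 - 3*q - 4) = (q + 1)*(q + 4)*(q - 4)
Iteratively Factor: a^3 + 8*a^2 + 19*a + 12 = (a + 1)*(a^2 + 7*a + 12) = (a + 1)*(a + 4)*(a + 3)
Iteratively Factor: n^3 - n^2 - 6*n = (n)*(n^2 - n - 6) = n*(n - 3)*(n + 2)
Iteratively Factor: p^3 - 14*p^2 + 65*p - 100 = (p - 5)*(p^2 - 9*p + 20) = (p - 5)*(p - 4)*(p - 5)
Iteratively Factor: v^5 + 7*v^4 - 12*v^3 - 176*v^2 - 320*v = (v + 4)*(v^4 + 3*v^3 - 24*v^2 - 80*v) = (v + 4)^2*(v^3 - v^2 - 20*v) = v*(v + 4)^2*(v^2 - v - 20) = v*(v - 5)*(v + 4)^2*(v + 4)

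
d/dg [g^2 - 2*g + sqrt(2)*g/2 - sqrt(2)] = 2*g - 2 + sqrt(2)/2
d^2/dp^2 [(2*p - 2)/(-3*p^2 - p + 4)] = -36/(27*p^3 + 108*p^2 + 144*p + 64)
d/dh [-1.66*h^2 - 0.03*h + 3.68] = -3.32*h - 0.03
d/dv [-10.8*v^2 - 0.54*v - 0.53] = -21.6*v - 0.54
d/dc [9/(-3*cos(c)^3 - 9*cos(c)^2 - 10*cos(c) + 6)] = 9*(9*sin(c)^2 - 18*cos(c) - 19)*sin(c)/(3*cos(c)^3 + 9*cos(c)^2 + 10*cos(c) - 6)^2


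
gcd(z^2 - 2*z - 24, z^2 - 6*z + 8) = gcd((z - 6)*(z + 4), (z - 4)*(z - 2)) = 1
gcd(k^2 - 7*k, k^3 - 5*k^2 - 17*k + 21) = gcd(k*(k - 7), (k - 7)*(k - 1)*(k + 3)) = k - 7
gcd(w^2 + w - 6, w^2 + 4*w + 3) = w + 3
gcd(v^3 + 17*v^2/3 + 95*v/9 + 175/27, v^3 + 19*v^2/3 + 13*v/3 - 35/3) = v + 7/3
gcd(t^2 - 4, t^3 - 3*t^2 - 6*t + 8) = t + 2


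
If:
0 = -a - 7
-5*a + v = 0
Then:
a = -7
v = -35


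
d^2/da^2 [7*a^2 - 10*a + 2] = 14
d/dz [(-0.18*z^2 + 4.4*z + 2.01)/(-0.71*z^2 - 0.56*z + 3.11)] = (3.2248*z^2 + 1.7346*z + 14.8096)/(0.5041*z^4 + 0.7952*z^3 - 4.1026*z^2 - 3.4832*z + 9.6721)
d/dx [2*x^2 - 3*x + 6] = 4*x - 3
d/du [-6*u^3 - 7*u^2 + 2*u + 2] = -18*u^2 - 14*u + 2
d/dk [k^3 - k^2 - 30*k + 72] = 3*k^2 - 2*k - 30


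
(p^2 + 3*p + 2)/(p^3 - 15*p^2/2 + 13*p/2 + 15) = 2*(p + 2)/(2*p^2 - 17*p + 30)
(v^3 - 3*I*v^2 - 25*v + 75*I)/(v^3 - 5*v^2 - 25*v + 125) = (v - 3*I)/(v - 5)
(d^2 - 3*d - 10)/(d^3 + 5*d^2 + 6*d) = (d - 5)/(d*(d + 3))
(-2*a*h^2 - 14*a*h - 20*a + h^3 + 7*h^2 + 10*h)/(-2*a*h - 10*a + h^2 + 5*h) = h + 2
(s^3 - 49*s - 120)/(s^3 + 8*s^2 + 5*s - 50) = (s^2 - 5*s - 24)/(s^2 + 3*s - 10)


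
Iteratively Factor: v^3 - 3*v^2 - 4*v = (v - 4)*(v^2 + v) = (v - 4)*(v + 1)*(v)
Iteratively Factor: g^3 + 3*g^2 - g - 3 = (g + 1)*(g^2 + 2*g - 3) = (g - 1)*(g + 1)*(g + 3)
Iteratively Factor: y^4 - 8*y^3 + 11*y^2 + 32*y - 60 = (y - 2)*(y^3 - 6*y^2 - y + 30) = (y - 2)*(y + 2)*(y^2 - 8*y + 15) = (y - 3)*(y - 2)*(y + 2)*(y - 5)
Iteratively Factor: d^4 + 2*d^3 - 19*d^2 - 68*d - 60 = (d + 2)*(d^3 - 19*d - 30) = (d + 2)^2*(d^2 - 2*d - 15) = (d + 2)^2*(d + 3)*(d - 5)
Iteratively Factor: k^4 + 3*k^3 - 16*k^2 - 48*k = (k - 4)*(k^3 + 7*k^2 + 12*k) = k*(k - 4)*(k^2 + 7*k + 12) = k*(k - 4)*(k + 3)*(k + 4)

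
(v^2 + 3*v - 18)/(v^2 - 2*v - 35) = (-v^2 - 3*v + 18)/(-v^2 + 2*v + 35)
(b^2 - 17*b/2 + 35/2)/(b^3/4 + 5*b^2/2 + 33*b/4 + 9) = 2*(2*b^2 - 17*b + 35)/(b^3 + 10*b^2 + 33*b + 36)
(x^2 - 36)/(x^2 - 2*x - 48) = (x - 6)/(x - 8)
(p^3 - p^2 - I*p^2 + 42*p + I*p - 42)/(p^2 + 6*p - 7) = (p^2 - I*p + 42)/(p + 7)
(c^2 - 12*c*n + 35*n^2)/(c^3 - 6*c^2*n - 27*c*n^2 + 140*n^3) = (c - 5*n)/(c^2 + c*n - 20*n^2)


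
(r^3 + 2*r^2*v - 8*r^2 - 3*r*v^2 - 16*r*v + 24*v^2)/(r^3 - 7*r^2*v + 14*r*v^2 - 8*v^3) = (r^2 + 3*r*v - 8*r - 24*v)/(r^2 - 6*r*v + 8*v^2)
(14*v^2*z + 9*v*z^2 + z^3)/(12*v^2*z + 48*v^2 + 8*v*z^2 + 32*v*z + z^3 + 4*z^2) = z*(7*v + z)/(6*v*z + 24*v + z^2 + 4*z)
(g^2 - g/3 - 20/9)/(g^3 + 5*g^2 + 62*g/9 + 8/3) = (3*g - 5)/(3*g^2 + 11*g + 6)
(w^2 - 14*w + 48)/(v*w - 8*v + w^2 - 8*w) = (w - 6)/(v + w)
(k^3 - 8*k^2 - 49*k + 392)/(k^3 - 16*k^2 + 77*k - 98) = (k^2 - k - 56)/(k^2 - 9*k + 14)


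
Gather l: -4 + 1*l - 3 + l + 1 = 2*l - 6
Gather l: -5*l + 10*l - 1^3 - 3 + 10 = 5*l + 6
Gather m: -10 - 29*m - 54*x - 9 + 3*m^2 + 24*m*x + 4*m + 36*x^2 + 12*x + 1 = 3*m^2 + m*(24*x - 25) + 36*x^2 - 42*x - 18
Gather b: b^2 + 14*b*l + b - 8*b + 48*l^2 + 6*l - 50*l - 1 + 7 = b^2 + b*(14*l - 7) + 48*l^2 - 44*l + 6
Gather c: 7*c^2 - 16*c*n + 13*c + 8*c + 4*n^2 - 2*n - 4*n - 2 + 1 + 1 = 7*c^2 + c*(21 - 16*n) + 4*n^2 - 6*n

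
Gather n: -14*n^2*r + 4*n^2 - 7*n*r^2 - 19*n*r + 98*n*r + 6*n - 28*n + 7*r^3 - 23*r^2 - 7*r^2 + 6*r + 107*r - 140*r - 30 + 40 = n^2*(4 - 14*r) + n*(-7*r^2 + 79*r - 22) + 7*r^3 - 30*r^2 - 27*r + 10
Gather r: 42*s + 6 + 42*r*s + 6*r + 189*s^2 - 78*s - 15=r*(42*s + 6) + 189*s^2 - 36*s - 9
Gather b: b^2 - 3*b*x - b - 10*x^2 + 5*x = b^2 + b*(-3*x - 1) - 10*x^2 + 5*x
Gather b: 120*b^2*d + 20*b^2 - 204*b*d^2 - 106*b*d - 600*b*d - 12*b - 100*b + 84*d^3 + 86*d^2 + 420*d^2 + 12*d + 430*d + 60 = b^2*(120*d + 20) + b*(-204*d^2 - 706*d - 112) + 84*d^3 + 506*d^2 + 442*d + 60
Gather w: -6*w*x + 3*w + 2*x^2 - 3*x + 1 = w*(3 - 6*x) + 2*x^2 - 3*x + 1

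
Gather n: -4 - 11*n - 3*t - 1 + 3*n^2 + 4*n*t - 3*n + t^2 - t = 3*n^2 + n*(4*t - 14) + t^2 - 4*t - 5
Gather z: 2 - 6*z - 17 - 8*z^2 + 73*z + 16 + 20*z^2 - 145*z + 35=12*z^2 - 78*z + 36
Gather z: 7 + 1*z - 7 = z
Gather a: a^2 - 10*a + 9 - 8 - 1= a^2 - 10*a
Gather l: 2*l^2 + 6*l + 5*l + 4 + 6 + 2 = 2*l^2 + 11*l + 12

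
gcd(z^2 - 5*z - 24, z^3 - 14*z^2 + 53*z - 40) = z - 8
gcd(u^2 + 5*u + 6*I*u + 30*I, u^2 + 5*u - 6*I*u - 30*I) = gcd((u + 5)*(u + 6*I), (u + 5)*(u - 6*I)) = u + 5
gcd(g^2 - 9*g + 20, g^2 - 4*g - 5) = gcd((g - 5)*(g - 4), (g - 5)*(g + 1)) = g - 5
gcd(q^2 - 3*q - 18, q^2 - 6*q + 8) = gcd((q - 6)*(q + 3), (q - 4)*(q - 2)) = 1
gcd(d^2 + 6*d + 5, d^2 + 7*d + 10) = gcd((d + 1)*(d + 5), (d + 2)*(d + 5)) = d + 5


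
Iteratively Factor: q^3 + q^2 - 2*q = (q - 1)*(q^2 + 2*q) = (q - 1)*(q + 2)*(q)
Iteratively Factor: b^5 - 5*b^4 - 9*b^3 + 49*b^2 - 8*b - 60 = (b - 2)*(b^4 - 3*b^3 - 15*b^2 + 19*b + 30) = (b - 2)*(b + 3)*(b^3 - 6*b^2 + 3*b + 10) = (b - 5)*(b - 2)*(b + 3)*(b^2 - b - 2) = (b - 5)*(b - 2)*(b + 1)*(b + 3)*(b - 2)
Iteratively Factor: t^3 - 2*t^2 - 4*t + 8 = (t + 2)*(t^2 - 4*t + 4) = (t - 2)*(t + 2)*(t - 2)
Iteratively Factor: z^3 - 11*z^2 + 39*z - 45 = (z - 3)*(z^2 - 8*z + 15) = (z - 5)*(z - 3)*(z - 3)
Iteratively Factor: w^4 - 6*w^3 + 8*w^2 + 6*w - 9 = (w - 1)*(w^3 - 5*w^2 + 3*w + 9) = (w - 3)*(w - 1)*(w^2 - 2*w - 3) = (w - 3)*(w - 1)*(w + 1)*(w - 3)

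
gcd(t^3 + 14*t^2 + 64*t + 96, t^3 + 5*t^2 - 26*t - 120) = t^2 + 10*t + 24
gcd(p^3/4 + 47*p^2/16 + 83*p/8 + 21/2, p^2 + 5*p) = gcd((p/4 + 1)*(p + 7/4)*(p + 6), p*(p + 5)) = 1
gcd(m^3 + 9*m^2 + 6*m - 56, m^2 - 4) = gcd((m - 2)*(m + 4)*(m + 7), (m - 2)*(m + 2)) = m - 2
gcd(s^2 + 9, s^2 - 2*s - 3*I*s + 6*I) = s - 3*I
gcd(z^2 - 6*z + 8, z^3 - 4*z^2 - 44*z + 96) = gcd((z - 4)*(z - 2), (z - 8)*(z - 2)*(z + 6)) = z - 2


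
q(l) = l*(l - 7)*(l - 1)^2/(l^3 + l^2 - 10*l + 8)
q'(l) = l*(l - 7)*(l - 1)^2*(-3*l^2 - 2*l + 10)/(l^3 + l^2 - 10*l + 8)^2 + l*(l - 7)*(2*l - 2)/(l^3 + l^2 - 10*l + 8) + l*(l - 1)^2/(l^3 + l^2 - 10*l + 8) + (l - 7)*(l - 1)^2/(l^3 + l^2 - 10*l + 8)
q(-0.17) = 0.17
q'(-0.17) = -1.15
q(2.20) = -10.22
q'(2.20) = 41.71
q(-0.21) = 0.22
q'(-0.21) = -1.21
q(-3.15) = 30.31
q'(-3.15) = -49.69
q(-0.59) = 0.81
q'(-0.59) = -1.90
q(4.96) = -1.51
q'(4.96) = 0.73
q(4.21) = -2.08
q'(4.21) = 0.80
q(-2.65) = 14.87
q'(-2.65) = -19.04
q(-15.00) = -28.24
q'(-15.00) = 0.70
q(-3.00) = 24.00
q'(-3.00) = -35.60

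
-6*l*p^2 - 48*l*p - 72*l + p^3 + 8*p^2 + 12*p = (-6*l + p)*(p + 2)*(p + 6)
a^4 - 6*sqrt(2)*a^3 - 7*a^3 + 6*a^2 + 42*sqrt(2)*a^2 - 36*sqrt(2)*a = a*(a - 6)*(a - 1)*(a - 6*sqrt(2))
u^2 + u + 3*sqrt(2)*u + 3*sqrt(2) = (u + 1)*(u + 3*sqrt(2))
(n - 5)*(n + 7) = n^2 + 2*n - 35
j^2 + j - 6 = (j - 2)*(j + 3)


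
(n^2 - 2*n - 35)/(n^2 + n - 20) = (n - 7)/(n - 4)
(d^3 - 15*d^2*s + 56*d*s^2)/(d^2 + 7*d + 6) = d*(d^2 - 15*d*s + 56*s^2)/(d^2 + 7*d + 6)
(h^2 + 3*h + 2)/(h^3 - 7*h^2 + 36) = (h + 1)/(h^2 - 9*h + 18)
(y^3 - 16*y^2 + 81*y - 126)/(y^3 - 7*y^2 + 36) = (y - 7)/(y + 2)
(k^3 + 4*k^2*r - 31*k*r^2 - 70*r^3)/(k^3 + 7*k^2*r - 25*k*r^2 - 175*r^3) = (k + 2*r)/(k + 5*r)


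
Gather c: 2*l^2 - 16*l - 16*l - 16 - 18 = 2*l^2 - 32*l - 34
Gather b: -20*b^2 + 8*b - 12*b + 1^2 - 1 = -20*b^2 - 4*b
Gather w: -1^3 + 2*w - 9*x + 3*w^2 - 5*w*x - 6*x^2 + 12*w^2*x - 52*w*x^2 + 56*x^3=w^2*(12*x + 3) + w*(-52*x^2 - 5*x + 2) + 56*x^3 - 6*x^2 - 9*x - 1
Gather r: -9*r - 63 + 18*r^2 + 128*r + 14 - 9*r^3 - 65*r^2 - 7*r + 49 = -9*r^3 - 47*r^2 + 112*r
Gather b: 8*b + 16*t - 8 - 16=8*b + 16*t - 24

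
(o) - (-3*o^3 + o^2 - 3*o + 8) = 3*o^3 - o^2 + 4*o - 8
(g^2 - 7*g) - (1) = g^2 - 7*g - 1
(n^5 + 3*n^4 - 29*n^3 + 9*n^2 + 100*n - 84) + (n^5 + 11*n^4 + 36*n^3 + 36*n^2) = 2*n^5 + 14*n^4 + 7*n^3 + 45*n^2 + 100*n - 84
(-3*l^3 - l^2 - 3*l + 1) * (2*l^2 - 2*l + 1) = -6*l^5 + 4*l^4 - 7*l^3 + 7*l^2 - 5*l + 1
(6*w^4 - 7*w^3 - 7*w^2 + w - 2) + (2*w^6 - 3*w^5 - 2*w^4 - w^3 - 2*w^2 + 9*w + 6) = 2*w^6 - 3*w^5 + 4*w^4 - 8*w^3 - 9*w^2 + 10*w + 4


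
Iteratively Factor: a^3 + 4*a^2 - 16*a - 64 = (a + 4)*(a^2 - 16) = (a + 4)^2*(a - 4)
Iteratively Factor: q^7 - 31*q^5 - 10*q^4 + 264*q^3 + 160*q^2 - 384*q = (q + 3)*(q^6 - 3*q^5 - 22*q^4 + 56*q^3 + 96*q^2 - 128*q) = (q - 4)*(q + 3)*(q^5 + q^4 - 18*q^3 - 16*q^2 + 32*q) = q*(q - 4)*(q + 3)*(q^4 + q^3 - 18*q^2 - 16*q + 32) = q*(q - 4)*(q - 1)*(q + 3)*(q^3 + 2*q^2 - 16*q - 32) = q*(q - 4)*(q - 1)*(q + 3)*(q + 4)*(q^2 - 2*q - 8) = q*(q - 4)*(q - 1)*(q + 2)*(q + 3)*(q + 4)*(q - 4)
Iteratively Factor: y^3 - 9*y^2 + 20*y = (y - 5)*(y^2 - 4*y) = y*(y - 5)*(y - 4)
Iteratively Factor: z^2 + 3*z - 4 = (z - 1)*(z + 4)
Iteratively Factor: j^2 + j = (j + 1)*(j)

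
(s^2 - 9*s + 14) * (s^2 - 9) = s^4 - 9*s^3 + 5*s^2 + 81*s - 126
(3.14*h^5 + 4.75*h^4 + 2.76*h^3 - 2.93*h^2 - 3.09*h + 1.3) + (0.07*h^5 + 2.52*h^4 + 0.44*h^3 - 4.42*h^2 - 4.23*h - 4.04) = 3.21*h^5 + 7.27*h^4 + 3.2*h^3 - 7.35*h^2 - 7.32*h - 2.74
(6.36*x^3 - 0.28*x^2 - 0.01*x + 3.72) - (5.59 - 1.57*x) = 6.36*x^3 - 0.28*x^2 + 1.56*x - 1.87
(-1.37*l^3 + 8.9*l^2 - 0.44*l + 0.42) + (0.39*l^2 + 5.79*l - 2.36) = -1.37*l^3 + 9.29*l^2 + 5.35*l - 1.94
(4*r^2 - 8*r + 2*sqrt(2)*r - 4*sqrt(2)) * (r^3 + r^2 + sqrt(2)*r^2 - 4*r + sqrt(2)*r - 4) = 4*r^5 - 4*r^4 + 6*sqrt(2)*r^4 - 20*r^3 - 6*sqrt(2)*r^3 - 20*sqrt(2)*r^2 + 12*r^2 + 8*sqrt(2)*r + 24*r + 16*sqrt(2)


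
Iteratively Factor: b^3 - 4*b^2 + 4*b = (b - 2)*(b^2 - 2*b) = (b - 2)^2*(b)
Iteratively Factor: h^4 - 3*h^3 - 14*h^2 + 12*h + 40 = (h - 5)*(h^3 + 2*h^2 - 4*h - 8) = (h - 5)*(h - 2)*(h^2 + 4*h + 4) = (h - 5)*(h - 2)*(h + 2)*(h + 2)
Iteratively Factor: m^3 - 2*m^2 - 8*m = (m - 4)*(m^2 + 2*m) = (m - 4)*(m + 2)*(m)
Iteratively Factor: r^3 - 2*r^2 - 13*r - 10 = (r + 2)*(r^2 - 4*r - 5) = (r - 5)*(r + 2)*(r + 1)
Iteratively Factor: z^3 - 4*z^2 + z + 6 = (z - 2)*(z^2 - 2*z - 3) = (z - 2)*(z + 1)*(z - 3)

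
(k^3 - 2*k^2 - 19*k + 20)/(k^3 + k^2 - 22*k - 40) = (k - 1)/(k + 2)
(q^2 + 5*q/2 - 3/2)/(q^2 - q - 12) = (q - 1/2)/(q - 4)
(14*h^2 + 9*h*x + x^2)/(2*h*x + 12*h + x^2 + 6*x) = (7*h + x)/(x + 6)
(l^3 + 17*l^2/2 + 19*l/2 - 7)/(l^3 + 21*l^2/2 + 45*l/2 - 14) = (l + 2)/(l + 4)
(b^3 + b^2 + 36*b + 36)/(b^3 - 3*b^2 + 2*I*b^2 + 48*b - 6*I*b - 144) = (b^2 + b*(1 + 6*I) + 6*I)/(b^2 + b*(-3 + 8*I) - 24*I)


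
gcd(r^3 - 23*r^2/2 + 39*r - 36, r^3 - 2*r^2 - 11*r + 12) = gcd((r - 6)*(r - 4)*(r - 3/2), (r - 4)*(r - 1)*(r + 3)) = r - 4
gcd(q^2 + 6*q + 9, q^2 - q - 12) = q + 3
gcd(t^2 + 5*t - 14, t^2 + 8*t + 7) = t + 7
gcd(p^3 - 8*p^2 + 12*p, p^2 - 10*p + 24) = p - 6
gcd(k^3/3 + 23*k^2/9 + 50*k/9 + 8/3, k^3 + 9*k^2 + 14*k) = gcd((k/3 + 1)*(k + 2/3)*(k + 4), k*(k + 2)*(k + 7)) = 1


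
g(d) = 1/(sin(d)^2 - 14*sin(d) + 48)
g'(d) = (-2*sin(d)*cos(d) + 14*cos(d))/(sin(d)^2 - 14*sin(d) + 48)^2 = 2*(7 - sin(d))*cos(d)/(sin(d)^2 - 14*sin(d) + 48)^2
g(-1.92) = 0.02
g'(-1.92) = -0.00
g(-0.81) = 0.02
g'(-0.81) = 0.00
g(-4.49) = 0.03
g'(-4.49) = -0.00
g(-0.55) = 0.02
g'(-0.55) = 0.00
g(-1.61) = 0.02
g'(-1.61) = -0.00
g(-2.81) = 0.02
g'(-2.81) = -0.00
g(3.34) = 0.02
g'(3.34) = -0.01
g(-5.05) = 0.03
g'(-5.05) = 0.00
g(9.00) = 0.02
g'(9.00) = -0.00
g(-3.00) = 0.02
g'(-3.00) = -0.00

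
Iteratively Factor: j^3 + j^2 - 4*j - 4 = (j + 2)*(j^2 - j - 2) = (j - 2)*(j + 2)*(j + 1)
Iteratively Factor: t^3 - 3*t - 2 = (t - 2)*(t^2 + 2*t + 1) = (t - 2)*(t + 1)*(t + 1)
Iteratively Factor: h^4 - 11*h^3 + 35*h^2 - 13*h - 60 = (h + 1)*(h^3 - 12*h^2 + 47*h - 60) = (h - 3)*(h + 1)*(h^2 - 9*h + 20) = (h - 4)*(h - 3)*(h + 1)*(h - 5)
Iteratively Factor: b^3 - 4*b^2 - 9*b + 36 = (b + 3)*(b^2 - 7*b + 12) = (b - 3)*(b + 3)*(b - 4)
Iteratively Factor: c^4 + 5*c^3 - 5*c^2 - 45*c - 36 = (c + 4)*(c^3 + c^2 - 9*c - 9) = (c - 3)*(c + 4)*(c^2 + 4*c + 3) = (c - 3)*(c + 3)*(c + 4)*(c + 1)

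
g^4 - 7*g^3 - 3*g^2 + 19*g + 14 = (g - 7)*(g - 2)*(g + 1)^2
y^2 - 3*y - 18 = (y - 6)*(y + 3)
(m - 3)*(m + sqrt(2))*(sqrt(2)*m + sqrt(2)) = sqrt(2)*m^3 - 2*sqrt(2)*m^2 + 2*m^2 - 3*sqrt(2)*m - 4*m - 6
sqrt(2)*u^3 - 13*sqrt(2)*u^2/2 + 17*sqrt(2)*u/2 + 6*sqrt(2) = (u - 4)*(u - 3)*(sqrt(2)*u + sqrt(2)/2)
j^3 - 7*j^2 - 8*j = j*(j - 8)*(j + 1)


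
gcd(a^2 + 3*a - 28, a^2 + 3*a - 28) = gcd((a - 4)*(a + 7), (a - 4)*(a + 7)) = a^2 + 3*a - 28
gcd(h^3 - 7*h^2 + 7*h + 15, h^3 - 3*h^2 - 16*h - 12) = h + 1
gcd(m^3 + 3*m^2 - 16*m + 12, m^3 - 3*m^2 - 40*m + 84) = m^2 + 4*m - 12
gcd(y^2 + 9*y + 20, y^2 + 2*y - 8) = y + 4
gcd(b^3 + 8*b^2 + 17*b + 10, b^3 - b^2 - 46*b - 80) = b^2 + 7*b + 10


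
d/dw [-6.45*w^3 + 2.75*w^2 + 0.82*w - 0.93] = -19.35*w^2 + 5.5*w + 0.82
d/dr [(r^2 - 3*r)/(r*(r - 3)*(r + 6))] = -1/(r^2 + 12*r + 36)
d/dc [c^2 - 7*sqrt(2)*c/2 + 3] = 2*c - 7*sqrt(2)/2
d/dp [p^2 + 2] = 2*p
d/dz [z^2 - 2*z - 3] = 2*z - 2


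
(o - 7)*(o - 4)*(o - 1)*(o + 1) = o^4 - 11*o^3 + 27*o^2 + 11*o - 28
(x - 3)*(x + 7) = x^2 + 4*x - 21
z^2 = z^2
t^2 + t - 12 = (t - 3)*(t + 4)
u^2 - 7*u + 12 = (u - 4)*(u - 3)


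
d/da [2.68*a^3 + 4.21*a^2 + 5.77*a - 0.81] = 8.04*a^2 + 8.42*a + 5.77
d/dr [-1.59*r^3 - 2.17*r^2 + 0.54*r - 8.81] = -4.77*r^2 - 4.34*r + 0.54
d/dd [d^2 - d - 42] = 2*d - 1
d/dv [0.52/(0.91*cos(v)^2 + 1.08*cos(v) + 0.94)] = (0.9464*cos(v) + 0.5616)*sin(v)/(0.91*cos(v)^2 + 1.08*cos(v) + 0.94)^2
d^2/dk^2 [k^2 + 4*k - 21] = 2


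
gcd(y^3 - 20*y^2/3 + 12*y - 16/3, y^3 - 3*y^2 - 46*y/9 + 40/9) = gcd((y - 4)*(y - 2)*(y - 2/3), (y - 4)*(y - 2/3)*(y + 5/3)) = y^2 - 14*y/3 + 8/3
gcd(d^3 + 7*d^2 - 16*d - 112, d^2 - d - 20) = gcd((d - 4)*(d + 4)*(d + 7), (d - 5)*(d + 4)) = d + 4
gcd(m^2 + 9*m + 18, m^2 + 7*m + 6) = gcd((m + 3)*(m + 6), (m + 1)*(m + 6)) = m + 6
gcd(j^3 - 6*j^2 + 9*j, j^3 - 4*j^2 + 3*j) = j^2 - 3*j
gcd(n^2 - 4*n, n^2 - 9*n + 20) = n - 4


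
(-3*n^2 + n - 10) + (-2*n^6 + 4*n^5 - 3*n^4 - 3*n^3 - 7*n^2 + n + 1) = -2*n^6 + 4*n^5 - 3*n^4 - 3*n^3 - 10*n^2 + 2*n - 9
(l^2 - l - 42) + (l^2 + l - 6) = 2*l^2 - 48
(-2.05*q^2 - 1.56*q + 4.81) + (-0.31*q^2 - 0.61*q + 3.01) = -2.36*q^2 - 2.17*q + 7.82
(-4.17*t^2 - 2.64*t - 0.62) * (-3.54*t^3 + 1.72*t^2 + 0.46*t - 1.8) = 14.7618*t^5 + 2.1732*t^4 - 4.2642*t^3 + 5.2252*t^2 + 4.4668*t + 1.116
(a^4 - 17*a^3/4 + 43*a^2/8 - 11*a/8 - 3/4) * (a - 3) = a^5 - 29*a^4/4 + 145*a^3/8 - 35*a^2/2 + 27*a/8 + 9/4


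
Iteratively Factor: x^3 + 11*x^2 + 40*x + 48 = (x + 4)*(x^2 + 7*x + 12) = (x + 3)*(x + 4)*(x + 4)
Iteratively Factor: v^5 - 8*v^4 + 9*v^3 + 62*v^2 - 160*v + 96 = (v + 3)*(v^4 - 11*v^3 + 42*v^2 - 64*v + 32) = (v - 2)*(v + 3)*(v^3 - 9*v^2 + 24*v - 16) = (v - 2)*(v - 1)*(v + 3)*(v^2 - 8*v + 16) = (v - 4)*(v - 2)*(v - 1)*(v + 3)*(v - 4)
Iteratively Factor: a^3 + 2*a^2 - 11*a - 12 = (a + 4)*(a^2 - 2*a - 3) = (a - 3)*(a + 4)*(a + 1)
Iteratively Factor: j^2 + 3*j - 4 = (j + 4)*(j - 1)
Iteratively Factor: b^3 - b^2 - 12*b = (b)*(b^2 - b - 12) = b*(b + 3)*(b - 4)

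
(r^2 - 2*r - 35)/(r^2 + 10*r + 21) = (r^2 - 2*r - 35)/(r^2 + 10*r + 21)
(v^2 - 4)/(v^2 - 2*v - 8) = (v - 2)/(v - 4)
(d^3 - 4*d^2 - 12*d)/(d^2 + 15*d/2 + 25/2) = 2*d*(d^2 - 4*d - 12)/(2*d^2 + 15*d + 25)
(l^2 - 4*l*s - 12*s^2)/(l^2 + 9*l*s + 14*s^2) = (l - 6*s)/(l + 7*s)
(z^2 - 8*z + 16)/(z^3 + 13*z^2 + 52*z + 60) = (z^2 - 8*z + 16)/(z^3 + 13*z^2 + 52*z + 60)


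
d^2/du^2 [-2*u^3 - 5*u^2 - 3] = -12*u - 10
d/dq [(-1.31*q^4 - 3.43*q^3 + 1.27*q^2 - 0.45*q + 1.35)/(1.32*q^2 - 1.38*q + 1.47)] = (-3.4584*q^5 + 0.895799999999998*q^4 + 1.764*q^3 - 16.2849*q^2 + 0.1698*q + 1.2015)/(1.7424*q^4 - 3.6432*q^3 + 5.7852*q^2 - 4.0572*q + 2.1609)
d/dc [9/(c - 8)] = -9/(c - 8)^2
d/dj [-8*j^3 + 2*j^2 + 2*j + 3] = -24*j^2 + 4*j + 2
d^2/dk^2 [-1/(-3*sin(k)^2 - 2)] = 6*(-6*sin(k)^4 + 13*sin(k)^2 - 2)/(3*sin(k)^2 + 2)^3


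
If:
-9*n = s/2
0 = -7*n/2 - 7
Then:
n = -2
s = 36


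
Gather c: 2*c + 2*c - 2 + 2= 4*c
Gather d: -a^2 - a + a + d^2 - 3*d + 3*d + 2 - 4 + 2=-a^2 + d^2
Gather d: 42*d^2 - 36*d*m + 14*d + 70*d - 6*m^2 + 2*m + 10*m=42*d^2 + d*(84 - 36*m) - 6*m^2 + 12*m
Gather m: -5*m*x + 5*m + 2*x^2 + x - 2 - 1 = m*(5 - 5*x) + 2*x^2 + x - 3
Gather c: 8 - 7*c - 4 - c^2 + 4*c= -c^2 - 3*c + 4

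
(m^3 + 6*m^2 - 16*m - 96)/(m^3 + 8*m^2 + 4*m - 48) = (m - 4)/(m - 2)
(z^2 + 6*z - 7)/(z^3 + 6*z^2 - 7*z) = 1/z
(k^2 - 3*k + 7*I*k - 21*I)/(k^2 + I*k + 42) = (k - 3)/(k - 6*I)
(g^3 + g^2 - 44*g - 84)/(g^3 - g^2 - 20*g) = (-g^3 - g^2 + 44*g + 84)/(g*(-g^2 + g + 20))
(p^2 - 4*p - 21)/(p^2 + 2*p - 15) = (p^2 - 4*p - 21)/(p^2 + 2*p - 15)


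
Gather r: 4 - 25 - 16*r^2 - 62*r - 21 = -16*r^2 - 62*r - 42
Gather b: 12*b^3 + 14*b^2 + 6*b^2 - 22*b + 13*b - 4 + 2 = 12*b^3 + 20*b^2 - 9*b - 2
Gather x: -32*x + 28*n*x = x*(28*n - 32)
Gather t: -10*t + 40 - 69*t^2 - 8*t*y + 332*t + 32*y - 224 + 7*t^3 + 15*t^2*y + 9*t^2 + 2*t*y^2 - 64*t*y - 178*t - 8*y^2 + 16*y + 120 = 7*t^3 + t^2*(15*y - 60) + t*(2*y^2 - 72*y + 144) - 8*y^2 + 48*y - 64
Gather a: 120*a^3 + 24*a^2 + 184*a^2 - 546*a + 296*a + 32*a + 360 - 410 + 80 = 120*a^3 + 208*a^2 - 218*a + 30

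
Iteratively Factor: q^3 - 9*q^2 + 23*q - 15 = (q - 3)*(q^2 - 6*q + 5) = (q - 3)*(q - 1)*(q - 5)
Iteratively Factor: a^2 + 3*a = (a + 3)*(a)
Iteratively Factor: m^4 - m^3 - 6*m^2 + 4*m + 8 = (m - 2)*(m^3 + m^2 - 4*m - 4) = (m - 2)*(m + 1)*(m^2 - 4) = (m - 2)*(m + 1)*(m + 2)*(m - 2)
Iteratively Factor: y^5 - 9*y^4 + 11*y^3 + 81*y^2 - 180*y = (y + 3)*(y^4 - 12*y^3 + 47*y^2 - 60*y) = (y - 4)*(y + 3)*(y^3 - 8*y^2 + 15*y) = (y - 5)*(y - 4)*(y + 3)*(y^2 - 3*y) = (y - 5)*(y - 4)*(y - 3)*(y + 3)*(y)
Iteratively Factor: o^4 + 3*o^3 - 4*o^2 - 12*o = (o + 2)*(o^3 + o^2 - 6*o) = (o + 2)*(o + 3)*(o^2 - 2*o) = (o - 2)*(o + 2)*(o + 3)*(o)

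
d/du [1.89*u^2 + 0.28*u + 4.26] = 3.78*u + 0.28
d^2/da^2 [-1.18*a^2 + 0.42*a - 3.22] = -2.36000000000000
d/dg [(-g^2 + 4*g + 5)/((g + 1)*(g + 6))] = -11/(g^2 + 12*g + 36)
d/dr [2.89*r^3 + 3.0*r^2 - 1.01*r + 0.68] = 8.67*r^2 + 6.0*r - 1.01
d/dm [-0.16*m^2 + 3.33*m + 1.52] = 3.33 - 0.32*m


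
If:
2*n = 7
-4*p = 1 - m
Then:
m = 4*p + 1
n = 7/2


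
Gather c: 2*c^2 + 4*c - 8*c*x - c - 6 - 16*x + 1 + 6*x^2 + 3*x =2*c^2 + c*(3 - 8*x) + 6*x^2 - 13*x - 5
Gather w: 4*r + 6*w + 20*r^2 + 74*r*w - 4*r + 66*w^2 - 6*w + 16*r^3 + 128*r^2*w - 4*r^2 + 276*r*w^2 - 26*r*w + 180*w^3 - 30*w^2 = 16*r^3 + 16*r^2 + 180*w^3 + w^2*(276*r + 36) + w*(128*r^2 + 48*r)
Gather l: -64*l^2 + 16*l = -64*l^2 + 16*l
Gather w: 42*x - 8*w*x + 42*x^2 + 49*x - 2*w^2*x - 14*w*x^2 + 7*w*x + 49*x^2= -2*w^2*x + w*(-14*x^2 - x) + 91*x^2 + 91*x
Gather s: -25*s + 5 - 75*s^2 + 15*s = -75*s^2 - 10*s + 5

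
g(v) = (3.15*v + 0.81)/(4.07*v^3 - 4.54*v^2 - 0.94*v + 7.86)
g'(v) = (3.15*v + 0.81)*(-12.21*v^2 + 9.08*v + 0.94)/(4.07*v^3 - 4.54*v^2 - 0.94*v + 7.86)^2 + 3.15/(4.07*v^3 - 4.54*v^2 - 0.94*v + 7.86) = (-25.641*v^3 + 4.4109*v^2 + 7.3548*v + 25.5204)/(16.5649*v^6 - 36.9556*v^5 + 12.96*v^4 + 72.5156*v^3 - 70.4852*v^2 - 14.7768*v + 61.7796)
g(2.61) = 0.19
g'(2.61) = -0.17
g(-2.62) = 0.08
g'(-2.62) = 0.06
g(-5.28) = 0.02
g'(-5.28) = 0.01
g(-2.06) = 0.13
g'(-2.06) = 0.12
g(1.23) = 0.63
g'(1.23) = -0.12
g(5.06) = 0.04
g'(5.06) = -0.02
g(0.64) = 0.44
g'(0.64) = 0.61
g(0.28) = 0.23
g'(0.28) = 0.51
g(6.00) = 0.03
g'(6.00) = -0.01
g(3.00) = 0.14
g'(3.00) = -0.11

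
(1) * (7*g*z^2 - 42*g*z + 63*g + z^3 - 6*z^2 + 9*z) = 7*g*z^2 - 42*g*z + 63*g + z^3 - 6*z^2 + 9*z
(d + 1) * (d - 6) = d^2 - 5*d - 6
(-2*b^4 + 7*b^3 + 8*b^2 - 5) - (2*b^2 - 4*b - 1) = -2*b^4 + 7*b^3 + 6*b^2 + 4*b - 4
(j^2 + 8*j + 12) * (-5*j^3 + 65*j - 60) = -5*j^5 - 40*j^4 + 5*j^3 + 460*j^2 + 300*j - 720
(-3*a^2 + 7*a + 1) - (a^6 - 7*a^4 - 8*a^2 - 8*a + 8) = -a^6 + 7*a^4 + 5*a^2 + 15*a - 7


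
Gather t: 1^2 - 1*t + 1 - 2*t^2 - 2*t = -2*t^2 - 3*t + 2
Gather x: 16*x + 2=16*x + 2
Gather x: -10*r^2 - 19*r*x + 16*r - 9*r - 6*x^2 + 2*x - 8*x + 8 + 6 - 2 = -10*r^2 + 7*r - 6*x^2 + x*(-19*r - 6) + 12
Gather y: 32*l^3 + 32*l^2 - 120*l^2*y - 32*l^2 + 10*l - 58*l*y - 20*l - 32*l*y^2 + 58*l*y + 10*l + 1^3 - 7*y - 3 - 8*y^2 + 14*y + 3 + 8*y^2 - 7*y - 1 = 32*l^3 - 120*l^2*y - 32*l*y^2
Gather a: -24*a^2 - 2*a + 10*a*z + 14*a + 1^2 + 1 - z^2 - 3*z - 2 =-24*a^2 + a*(10*z + 12) - z^2 - 3*z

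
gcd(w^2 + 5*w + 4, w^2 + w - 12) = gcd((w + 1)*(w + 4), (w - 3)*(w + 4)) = w + 4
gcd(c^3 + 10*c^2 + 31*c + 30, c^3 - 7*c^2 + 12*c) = 1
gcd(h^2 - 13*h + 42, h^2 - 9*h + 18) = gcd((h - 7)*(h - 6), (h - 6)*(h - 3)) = h - 6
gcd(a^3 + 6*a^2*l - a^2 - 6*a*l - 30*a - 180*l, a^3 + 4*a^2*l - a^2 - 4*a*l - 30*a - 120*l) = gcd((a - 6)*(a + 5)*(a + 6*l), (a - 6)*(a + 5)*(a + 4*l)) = a^2 - a - 30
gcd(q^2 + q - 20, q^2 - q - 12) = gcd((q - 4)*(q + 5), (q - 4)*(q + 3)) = q - 4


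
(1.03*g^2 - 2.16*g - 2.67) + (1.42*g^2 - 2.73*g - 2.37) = 2.45*g^2 - 4.89*g - 5.04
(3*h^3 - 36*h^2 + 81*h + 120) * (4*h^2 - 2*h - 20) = 12*h^5 - 150*h^4 + 336*h^3 + 1038*h^2 - 1860*h - 2400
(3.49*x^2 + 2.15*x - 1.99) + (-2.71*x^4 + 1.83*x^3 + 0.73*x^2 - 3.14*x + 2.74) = -2.71*x^4 + 1.83*x^3 + 4.22*x^2 - 0.99*x + 0.75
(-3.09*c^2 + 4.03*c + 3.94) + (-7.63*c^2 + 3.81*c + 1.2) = -10.72*c^2 + 7.84*c + 5.14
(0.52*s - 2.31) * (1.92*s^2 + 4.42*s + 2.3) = 0.9984*s^3 - 2.1368*s^2 - 9.0142*s - 5.313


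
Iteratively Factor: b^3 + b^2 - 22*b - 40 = (b + 4)*(b^2 - 3*b - 10) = (b + 2)*(b + 4)*(b - 5)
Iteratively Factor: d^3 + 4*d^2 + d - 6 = (d + 3)*(d^2 + d - 2) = (d - 1)*(d + 3)*(d + 2)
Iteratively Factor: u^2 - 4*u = (u - 4)*(u)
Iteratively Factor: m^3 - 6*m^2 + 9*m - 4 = (m - 4)*(m^2 - 2*m + 1) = (m - 4)*(m - 1)*(m - 1)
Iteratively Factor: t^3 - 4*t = (t + 2)*(t^2 - 2*t) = (t - 2)*(t + 2)*(t)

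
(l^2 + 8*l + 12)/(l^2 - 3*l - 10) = (l + 6)/(l - 5)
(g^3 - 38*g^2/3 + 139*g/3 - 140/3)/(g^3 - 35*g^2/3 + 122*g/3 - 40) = (g - 7)/(g - 6)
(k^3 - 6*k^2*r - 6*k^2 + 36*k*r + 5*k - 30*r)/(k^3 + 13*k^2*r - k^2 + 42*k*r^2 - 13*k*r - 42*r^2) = (k^2 - 6*k*r - 5*k + 30*r)/(k^2 + 13*k*r + 42*r^2)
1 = 1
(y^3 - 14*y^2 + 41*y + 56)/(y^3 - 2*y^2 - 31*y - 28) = (y - 8)/(y + 4)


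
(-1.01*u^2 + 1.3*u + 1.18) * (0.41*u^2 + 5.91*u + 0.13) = -0.4141*u^4 - 5.4361*u^3 + 8.0355*u^2 + 7.1428*u + 0.1534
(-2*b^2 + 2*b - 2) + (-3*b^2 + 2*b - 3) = -5*b^2 + 4*b - 5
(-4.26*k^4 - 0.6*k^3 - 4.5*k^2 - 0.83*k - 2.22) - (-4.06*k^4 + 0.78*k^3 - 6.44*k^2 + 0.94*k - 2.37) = -0.2*k^4 - 1.38*k^3 + 1.94*k^2 - 1.77*k + 0.15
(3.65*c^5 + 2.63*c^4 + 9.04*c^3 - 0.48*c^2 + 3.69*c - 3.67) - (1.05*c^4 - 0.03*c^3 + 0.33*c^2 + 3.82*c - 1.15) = 3.65*c^5 + 1.58*c^4 + 9.07*c^3 - 0.81*c^2 - 0.13*c - 2.52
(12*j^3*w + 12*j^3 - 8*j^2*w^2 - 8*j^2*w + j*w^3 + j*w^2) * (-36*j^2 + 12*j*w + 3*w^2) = -432*j^5*w - 432*j^5 + 432*j^4*w^2 + 432*j^4*w - 96*j^3*w^3 - 96*j^3*w^2 - 12*j^2*w^4 - 12*j^2*w^3 + 3*j*w^5 + 3*j*w^4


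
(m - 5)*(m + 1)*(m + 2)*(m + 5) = m^4 + 3*m^3 - 23*m^2 - 75*m - 50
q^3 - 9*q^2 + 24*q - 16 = (q - 4)^2*(q - 1)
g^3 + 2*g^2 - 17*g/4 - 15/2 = (g - 2)*(g + 3/2)*(g + 5/2)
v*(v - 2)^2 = v^3 - 4*v^2 + 4*v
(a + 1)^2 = a^2 + 2*a + 1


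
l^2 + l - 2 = (l - 1)*(l + 2)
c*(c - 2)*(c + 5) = c^3 + 3*c^2 - 10*c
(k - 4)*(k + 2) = k^2 - 2*k - 8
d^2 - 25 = (d - 5)*(d + 5)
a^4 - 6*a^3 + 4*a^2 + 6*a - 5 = (a - 5)*(a - 1)^2*(a + 1)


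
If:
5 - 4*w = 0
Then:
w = 5/4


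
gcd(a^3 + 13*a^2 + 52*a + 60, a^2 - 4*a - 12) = a + 2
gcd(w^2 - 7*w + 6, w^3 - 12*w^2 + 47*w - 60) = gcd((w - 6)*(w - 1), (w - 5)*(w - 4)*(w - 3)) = 1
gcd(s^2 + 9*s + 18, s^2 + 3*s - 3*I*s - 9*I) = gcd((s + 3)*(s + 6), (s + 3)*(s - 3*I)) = s + 3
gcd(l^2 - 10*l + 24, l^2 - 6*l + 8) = l - 4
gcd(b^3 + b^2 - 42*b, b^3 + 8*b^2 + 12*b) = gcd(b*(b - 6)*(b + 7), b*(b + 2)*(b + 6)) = b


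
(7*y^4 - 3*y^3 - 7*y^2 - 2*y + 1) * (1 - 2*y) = -14*y^5 + 13*y^4 + 11*y^3 - 3*y^2 - 4*y + 1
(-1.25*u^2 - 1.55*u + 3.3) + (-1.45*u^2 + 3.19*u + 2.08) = -2.7*u^2 + 1.64*u + 5.38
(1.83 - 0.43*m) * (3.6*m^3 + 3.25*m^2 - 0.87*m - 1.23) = -1.548*m^4 + 5.1905*m^3 + 6.3216*m^2 - 1.0632*m - 2.2509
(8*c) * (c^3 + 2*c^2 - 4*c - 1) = 8*c^4 + 16*c^3 - 32*c^2 - 8*c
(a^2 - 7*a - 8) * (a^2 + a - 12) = a^4 - 6*a^3 - 27*a^2 + 76*a + 96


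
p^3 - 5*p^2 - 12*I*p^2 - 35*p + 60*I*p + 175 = (p - 5)*(p - 7*I)*(p - 5*I)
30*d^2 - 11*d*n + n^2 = (-6*d + n)*(-5*d + n)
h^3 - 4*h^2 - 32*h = h*(h - 8)*(h + 4)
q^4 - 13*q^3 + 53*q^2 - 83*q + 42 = (q - 7)*(q - 3)*(q - 2)*(q - 1)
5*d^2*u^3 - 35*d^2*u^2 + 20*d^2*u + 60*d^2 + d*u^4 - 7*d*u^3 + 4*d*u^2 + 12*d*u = (5*d + u)*(u - 6)*(u - 2)*(d*u + d)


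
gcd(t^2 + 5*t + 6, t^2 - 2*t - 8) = t + 2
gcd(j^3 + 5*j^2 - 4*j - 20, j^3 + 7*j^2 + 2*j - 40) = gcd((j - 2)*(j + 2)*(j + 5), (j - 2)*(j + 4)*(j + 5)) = j^2 + 3*j - 10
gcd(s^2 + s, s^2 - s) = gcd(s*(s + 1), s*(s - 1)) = s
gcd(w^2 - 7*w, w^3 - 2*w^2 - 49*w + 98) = w - 7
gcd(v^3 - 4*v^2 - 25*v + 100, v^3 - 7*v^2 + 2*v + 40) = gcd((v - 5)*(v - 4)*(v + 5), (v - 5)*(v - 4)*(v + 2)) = v^2 - 9*v + 20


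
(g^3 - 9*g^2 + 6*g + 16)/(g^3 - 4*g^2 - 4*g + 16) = (g^2 - 7*g - 8)/(g^2 - 2*g - 8)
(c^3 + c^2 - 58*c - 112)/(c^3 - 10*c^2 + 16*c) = (c^2 + 9*c + 14)/(c*(c - 2))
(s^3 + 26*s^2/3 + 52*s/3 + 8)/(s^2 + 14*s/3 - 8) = (3*s^2 + 8*s + 4)/(3*s - 4)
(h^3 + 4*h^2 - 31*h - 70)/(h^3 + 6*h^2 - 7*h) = (h^2 - 3*h - 10)/(h*(h - 1))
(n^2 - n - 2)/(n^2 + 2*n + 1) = (n - 2)/(n + 1)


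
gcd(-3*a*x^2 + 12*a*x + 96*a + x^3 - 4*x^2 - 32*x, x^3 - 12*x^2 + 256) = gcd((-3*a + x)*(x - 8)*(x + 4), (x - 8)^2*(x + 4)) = x^2 - 4*x - 32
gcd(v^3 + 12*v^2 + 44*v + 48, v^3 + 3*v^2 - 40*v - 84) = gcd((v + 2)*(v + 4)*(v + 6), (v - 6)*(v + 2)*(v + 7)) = v + 2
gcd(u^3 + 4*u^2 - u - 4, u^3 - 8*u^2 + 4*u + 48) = 1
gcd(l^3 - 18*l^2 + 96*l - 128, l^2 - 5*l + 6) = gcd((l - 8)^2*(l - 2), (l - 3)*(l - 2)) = l - 2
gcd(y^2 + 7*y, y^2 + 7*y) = y^2 + 7*y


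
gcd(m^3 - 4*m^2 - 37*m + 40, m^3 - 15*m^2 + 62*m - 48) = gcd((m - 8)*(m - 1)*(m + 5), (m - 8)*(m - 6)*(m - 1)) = m^2 - 9*m + 8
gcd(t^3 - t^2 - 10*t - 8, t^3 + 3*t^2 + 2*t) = t^2 + 3*t + 2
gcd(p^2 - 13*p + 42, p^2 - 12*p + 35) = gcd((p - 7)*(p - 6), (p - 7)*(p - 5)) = p - 7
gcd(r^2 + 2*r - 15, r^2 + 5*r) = r + 5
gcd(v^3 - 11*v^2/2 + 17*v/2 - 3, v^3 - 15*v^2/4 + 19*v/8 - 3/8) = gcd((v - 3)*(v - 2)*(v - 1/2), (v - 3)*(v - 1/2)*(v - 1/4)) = v^2 - 7*v/2 + 3/2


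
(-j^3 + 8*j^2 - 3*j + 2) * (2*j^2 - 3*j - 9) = -2*j^5 + 19*j^4 - 21*j^3 - 59*j^2 + 21*j - 18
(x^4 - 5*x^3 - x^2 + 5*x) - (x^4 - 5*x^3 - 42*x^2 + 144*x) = 41*x^2 - 139*x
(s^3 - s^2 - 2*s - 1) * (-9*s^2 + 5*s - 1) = -9*s^5 + 14*s^4 + 12*s^3 - 3*s + 1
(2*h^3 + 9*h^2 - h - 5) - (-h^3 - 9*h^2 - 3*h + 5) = 3*h^3 + 18*h^2 + 2*h - 10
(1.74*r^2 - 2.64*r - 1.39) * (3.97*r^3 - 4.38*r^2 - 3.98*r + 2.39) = 6.9078*r^5 - 18.102*r^4 - 0.8803*r^3 + 20.754*r^2 - 0.777400000000001*r - 3.3221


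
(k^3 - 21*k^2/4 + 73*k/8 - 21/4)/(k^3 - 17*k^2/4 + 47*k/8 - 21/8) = (k - 2)/(k - 1)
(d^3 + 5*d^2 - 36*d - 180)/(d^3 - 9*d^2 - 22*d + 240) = (d + 6)/(d - 8)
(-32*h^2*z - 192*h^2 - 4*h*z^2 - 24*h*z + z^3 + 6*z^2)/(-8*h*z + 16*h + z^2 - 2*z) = (4*h*z + 24*h + z^2 + 6*z)/(z - 2)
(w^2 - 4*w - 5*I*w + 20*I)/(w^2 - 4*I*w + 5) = (w - 4)/(w + I)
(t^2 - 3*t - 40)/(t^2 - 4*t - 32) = (t + 5)/(t + 4)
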